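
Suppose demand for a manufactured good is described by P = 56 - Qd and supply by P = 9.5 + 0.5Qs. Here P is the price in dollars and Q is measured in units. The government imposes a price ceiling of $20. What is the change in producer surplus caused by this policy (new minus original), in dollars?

Rearranging demand gives Qd = 56 - P; rearranging supply gives Qs = 2P - 19. Without the control the market clears where 56 - P = 2P - 19, i.e. P* = 25 and Q* = 31.
Since 20 < 25, the ceiling is binding.
At P = 20: Qd = 56 - 20 = 36 and Qs = 2·20 - 19 = 21.
Producer surplus without the control is ½ · (25 - 9.5) · 31 = 240.25.
With the ceiling, producers sell 21 units at 20, so PS = ½ · (20 - 9.5) · 21 = 110.25.
Change in producer surplus = 110.25 - 240.25 = -130.

-130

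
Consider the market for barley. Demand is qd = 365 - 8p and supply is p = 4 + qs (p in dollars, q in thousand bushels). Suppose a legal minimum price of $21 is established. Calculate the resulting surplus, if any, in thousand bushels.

0

Rearranging supply gives qs = p - 4. Equilibrium: 365 - 8p = p - 4, so 369 = 9p and p* = 41, q* = 37.
The floor of 21 is below the equilibrium price 41, so it is not binding; the market clears at p* = 41, q* = 37.
Since the control does not bind, there is no surplus.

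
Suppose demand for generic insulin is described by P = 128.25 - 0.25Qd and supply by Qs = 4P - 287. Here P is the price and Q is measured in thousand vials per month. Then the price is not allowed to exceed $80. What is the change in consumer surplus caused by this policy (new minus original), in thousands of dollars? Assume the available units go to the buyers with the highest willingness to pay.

-140

Rearranging demand gives Qd = 513 - 4P. Setting quantity demanded equal to quantity supplied, 513 - 4P = 4P - 287, gives P* = 100 and Q* = 113.
Because the ceiling (80) lies below the market-clearing price, it is binding.
At P = 80: Qd = 513 - 4·80 = 193 and Qs = 4·80 - 287 = 33.
Consumer surplus without the control is ½ · (128.25 - 100) · 113 = 1596.125.
With the ceiling, 33 units are sold at 80 (assume they go to the highest-value buyers). The demand price at Q = 33 is 120, so CS = ½ · [(128.25 - 80) + (120 - 80)] · 33 = 1456.125.
Change in consumer surplus = 1456.125 - 1596.125 = -140.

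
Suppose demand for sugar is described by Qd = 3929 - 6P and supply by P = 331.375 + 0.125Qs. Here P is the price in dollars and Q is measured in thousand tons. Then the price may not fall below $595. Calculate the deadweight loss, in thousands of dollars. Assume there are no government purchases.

Rearranging supply gives Qs = 8P - 2651. Setting quantity demanded equal to quantity supplied, 3929 - 6P = 8P - 2651, gives P* = 470 and Q* = 1109.
Because the floor (595) lies above the market-clearing price, it is binding.
At P = 595: Qd = 3929 - 6·595 = 359 and Qs = 8·595 - 2651 = 2109.
Quantity traded falls to 359. At Q = 359 the demand price is (3929 - 359)/6 = 595 and the supply price is (2651 + 359)/8 = 376.25.
Deadweight loss = ½ · (595 - 376.25) · (1109 - 359) = ½ · 218.75 · 750 = 82031.25.

82031.25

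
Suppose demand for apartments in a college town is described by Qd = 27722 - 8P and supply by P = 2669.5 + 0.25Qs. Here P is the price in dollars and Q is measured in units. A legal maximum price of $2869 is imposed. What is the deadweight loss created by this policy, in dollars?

328683

Rearranging supply gives Qs = 4P - 10678. Setting quantity demanded equal to quantity supplied, 27722 - 8P = 4P - 10678, gives P* = 3200 and Q* = 2122.
Since 2869 < 3200, the ceiling is binding.
At P = 2869: Qd = 27722 - 8·2869 = 4770 and Qs = 4·2869 - 10678 = 798.
Quantity traded falls to 798. At Q = 798 the demand price is (27722 - 798)/8 = 3365.5 and the supply price is (10678 + 798)/4 = 2869.
Deadweight loss = ½ · (3365.5 - 2869) · (2122 - 798) = ½ · 496.5 · 1324 = 328683.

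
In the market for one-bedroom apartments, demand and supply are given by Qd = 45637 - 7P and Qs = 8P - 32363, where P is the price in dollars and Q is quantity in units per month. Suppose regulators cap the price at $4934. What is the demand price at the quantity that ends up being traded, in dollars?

5504

Without the control the market clears where 45637 - 7P = 8P - 32363, i.e. P* = 5200 and Q* = 9237.
The ceiling of 4934 is below the equilibrium price 5200, so it binds.
At P = 4934: Qd = 45637 - 7·4934 = 11099 and Qs = 8·4934 - 32363 = 7109.
Only 7109 units reach the market. On the demand curve, the marginal buyer's willingness to pay at Q = 7109 is (45637 - 7109)/7 = 5504.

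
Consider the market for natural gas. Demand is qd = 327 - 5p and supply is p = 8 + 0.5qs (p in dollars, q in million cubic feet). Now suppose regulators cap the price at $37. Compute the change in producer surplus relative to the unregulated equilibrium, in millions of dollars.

Rearranging supply gives qs = 2p - 16. Equilibrium: 327 - 5p = 2p - 16, so 343 = 7p and p* = 49, q* = 82.
Since 37 < 49, the ceiling is binding.
At p = 37: qd = 327 - 5·37 = 142 and qs = 2·37 - 16 = 58.
Producer surplus without the control is ½ · (49 - 8) · 82 = 1681.
With the ceiling, producers sell 58 units at 37, so PS = ½ · (37 - 8) · 58 = 841.
Change in producer surplus = 841 - 1681 = -840.

-840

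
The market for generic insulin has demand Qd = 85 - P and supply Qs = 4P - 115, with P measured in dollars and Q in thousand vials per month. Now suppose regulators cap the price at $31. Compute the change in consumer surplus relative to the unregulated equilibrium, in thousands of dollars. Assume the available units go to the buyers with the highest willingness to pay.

Setting quantity demanded equal to quantity supplied, 85 - P = 4P - 115, gives P* = 40 and Q* = 45.
Since 31 < 40, the ceiling is binding.
At P = 31: Qd = 85 - 31 = 54 and Qs = 4·31 - 115 = 9.
Consumer surplus without the control is ½ · (85 - 40) · 45 = 1012.5.
With the ceiling, 9 units are sold at 31 (assume they go to the highest-value buyers). The demand price at Q = 9 is 76, so CS = ½ · [(85 - 31) + (76 - 31)] · 9 = 445.5.
Change in consumer surplus = 445.5 - 1012.5 = -567.

-567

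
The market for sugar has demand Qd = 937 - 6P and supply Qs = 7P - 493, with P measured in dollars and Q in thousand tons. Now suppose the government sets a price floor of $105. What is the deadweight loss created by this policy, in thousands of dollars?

Setting quantity demanded equal to quantity supplied, 937 - 6P = 7P - 493, gives P* = 110 and Q* = 277.
The floor of 105 is below the equilibrium price 110, so it is not binding; the market clears at P* = 110, Q* = 277.
Since the control does not bind, no trades are prevented and deadweight loss is zero.

0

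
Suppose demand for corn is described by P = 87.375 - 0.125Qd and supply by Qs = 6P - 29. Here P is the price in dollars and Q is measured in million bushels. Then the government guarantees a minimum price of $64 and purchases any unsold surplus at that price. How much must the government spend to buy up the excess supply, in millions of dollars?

10752

Rearranging demand gives Qd = 699 - 8P. Setting quantity demanded equal to quantity supplied, 699 - 8P = 6P - 29, gives P* = 52 and Q* = 283.
Because the floor (64) lies above the market-clearing price, it is binding.
At P = 64: Qd = 699 - 8·64 = 187 and Qs = 6·64 - 29 = 355.
Surplus = Qs - Qd = 168.
Government expenditure = surplus × support price = 168 × 64 = 10752.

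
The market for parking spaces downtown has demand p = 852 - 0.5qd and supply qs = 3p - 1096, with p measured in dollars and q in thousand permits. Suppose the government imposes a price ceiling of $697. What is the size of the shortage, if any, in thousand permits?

0

Rearranging demand gives qd = 1704 - 2p. Equilibrium: 1704 - 2p = 3p - 1096, so 2800 = 5p and p* = 560, q* = 584.
The ceiling of 697 is above the equilibrium price 560, so it is not binding; the market clears at p* = 560, q* = 584.
Since the control does not bind, there is no shortage.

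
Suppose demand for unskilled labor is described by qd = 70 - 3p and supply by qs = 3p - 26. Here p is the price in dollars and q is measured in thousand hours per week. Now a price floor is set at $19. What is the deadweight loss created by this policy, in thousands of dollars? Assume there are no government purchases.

27

In a free market, 70 - 3p = 3p - 26 gives the equilibrium p* = 16, q* = 22.
The floor of 19 is above the equilibrium price 16, so it binds.
At p = 19: qd = 70 - 3·19 = 13 and qs = 3·19 - 26 = 31.
Quantity traded falls to 13. At q = 13 the demand price is (70 - 13)/3 = 19 and the supply price is (26 + 13)/3 = 13.
Deadweight loss = ½ · (19 - 13) · (22 - 13) = ½ · 6 · 9 = 27.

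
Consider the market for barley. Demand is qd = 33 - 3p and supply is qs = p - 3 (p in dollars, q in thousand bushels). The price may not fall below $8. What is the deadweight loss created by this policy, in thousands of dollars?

0

Equilibrium: 33 - 3p = p - 3, so 36 = 4p and p* = 9, q* = 6.
Since 8 is below p* = 9, the floor does not bind and the free-market outcome prevails.
Since the control does not bind, no trades are prevented and deadweight loss is zero.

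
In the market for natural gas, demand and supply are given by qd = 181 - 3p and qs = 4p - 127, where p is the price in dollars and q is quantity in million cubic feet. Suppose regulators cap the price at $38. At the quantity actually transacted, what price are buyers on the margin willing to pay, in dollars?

Setting quantity demanded equal to quantity supplied, 181 - 3p = 4p - 127, gives p* = 44 and q* = 49.
Because the ceiling (38) lies below the market-clearing price, it is binding.
At p = 38: qd = 181 - 3·38 = 67 and qs = 4·38 - 127 = 25.
Only 25 units reach the market. On the demand curve, the marginal buyer's willingness to pay at q = 25 is (181 - 25)/3 = 52.

52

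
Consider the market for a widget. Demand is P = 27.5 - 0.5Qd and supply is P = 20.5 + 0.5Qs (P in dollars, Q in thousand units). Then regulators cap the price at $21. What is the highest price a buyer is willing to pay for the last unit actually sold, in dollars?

Rearranging demand gives Qd = 55 - 2P; rearranging supply gives Qs = 2P - 41. Without the control the market clears where 55 - 2P = 2P - 41, i.e. P* = 24 and Q* = 7.
The ceiling of 21 is below the equilibrium price 24, so it binds.
At P = 21: Qd = 55 - 2·21 = 13 and Qs = 2·21 - 41 = 1.
Only 1 units reach the market. On the demand curve, the marginal buyer's willingness to pay at Q = 1 is (55 - 1)/2 = 27.

27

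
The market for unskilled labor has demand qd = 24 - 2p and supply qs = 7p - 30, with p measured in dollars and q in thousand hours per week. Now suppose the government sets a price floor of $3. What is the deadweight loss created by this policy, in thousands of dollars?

In a free market, 24 - 2p = 7p - 30 gives the equilibrium p* = 6, q* = 12.
The floor of 3 is below the equilibrium price 6, so it is not binding; the market clears at p* = 6, q* = 12.
Since the control does not bind, no trades are prevented and deadweight loss is zero.

0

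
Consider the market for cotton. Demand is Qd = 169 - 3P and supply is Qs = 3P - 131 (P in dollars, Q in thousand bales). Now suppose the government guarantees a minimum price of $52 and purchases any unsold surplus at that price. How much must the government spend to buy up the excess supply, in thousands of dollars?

Without the control the market clears where 169 - 3P = 3P - 131, i.e. P* = 50 and Q* = 19.
Since 52 > 50, the floor is binding.
At P = 52: Qd = 169 - 3·52 = 13 and Qs = 3·52 - 131 = 25.
Surplus = Qs - Qd = 12.
Government expenditure = surplus × support price = 12 × 52 = 624.

624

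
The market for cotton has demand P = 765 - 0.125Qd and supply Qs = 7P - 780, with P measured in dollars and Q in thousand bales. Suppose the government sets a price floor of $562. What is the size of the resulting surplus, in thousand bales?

Rearranging demand gives Qd = 6120 - 8P. Setting quantity demanded equal to quantity supplied, 6120 - 8P = 7P - 780, gives P* = 460 and Q* = 2440.
Since 562 > 460, the floor is binding.
At P = 562: Qd = 6120 - 8·562 = 1624 and Qs = 7·562 - 780 = 3154.
Surplus = Qs - Qd = 3154 - 1624 = 1530.

1530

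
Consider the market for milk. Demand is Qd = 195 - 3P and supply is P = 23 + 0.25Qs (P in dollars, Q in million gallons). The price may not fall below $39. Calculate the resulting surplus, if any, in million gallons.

Rearranging supply gives Qs = 4P - 92. In a free market, 195 - 3P = 4P - 92 gives the equilibrium P* = 41, Q* = 72.
Since 39 is below P* = 41, the floor does not bind and the free-market outcome prevails.
Since the control does not bind, there is no surplus.

0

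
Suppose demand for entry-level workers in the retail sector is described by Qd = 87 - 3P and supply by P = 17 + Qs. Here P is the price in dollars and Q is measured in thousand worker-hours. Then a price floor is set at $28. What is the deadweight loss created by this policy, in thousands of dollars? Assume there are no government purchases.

Rearranging supply gives Qs = P - 17. Equilibrium: 87 - 3P = P - 17, so 104 = 4P and P* = 26, Q* = 9.
Since 28 > 26, the floor is binding.
At P = 28: Qd = 87 - 3·28 = 3 and Qs = 28 - 17 = 11.
Quantity traded falls to 3. At Q = 3 the demand price is (87 - 3)/3 = 28 and the supply price is 17 + 3 = 20.
Deadweight loss = ½ · (28 - 20) · (9 - 3) = ½ · 8 · 6 = 24.

24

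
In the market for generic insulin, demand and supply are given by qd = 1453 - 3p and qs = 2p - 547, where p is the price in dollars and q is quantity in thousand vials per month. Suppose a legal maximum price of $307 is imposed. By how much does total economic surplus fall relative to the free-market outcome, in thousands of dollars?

14415

In a free market, 1453 - 3p = 2p - 547 gives the equilibrium p* = 400, q* = 253.
Because the ceiling (307) lies below the market-clearing price, it is binding.
At p = 307: qd = 1453 - 3·307 = 532 and qs = 2·307 - 547 = 67.
Quantity traded falls to 67. At q = 67 the demand price is (1453 - 67)/3 = 462 and the supply price is (547 + 67)/2 = 307.
Deadweight loss = ½ · (462 - 307) · (253 - 67) = ½ · 155 · 186 = 14415.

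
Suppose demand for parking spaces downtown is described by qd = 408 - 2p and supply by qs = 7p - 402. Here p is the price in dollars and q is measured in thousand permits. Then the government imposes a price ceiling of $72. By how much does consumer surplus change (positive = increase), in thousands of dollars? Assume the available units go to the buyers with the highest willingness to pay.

In a free market, 408 - 2p = 7p - 402 gives the equilibrium p* = 90, q* = 228.
Since 72 < 90, the ceiling is binding.
At p = 72: qd = 408 - 2·72 = 264 and qs = 7·72 - 402 = 102.
Consumer surplus without the control is ½ · (204 - 90) · 228 = 12996.
With the ceiling, 102 units are sold at 72 (assume they go to the highest-value buyers). The demand price at q = 102 is 153, so CS = ½ · [(204 - 72) + (153 - 72)] · 102 = 10863.
Change in consumer surplus = 10863 - 12996 = -2133.

-2133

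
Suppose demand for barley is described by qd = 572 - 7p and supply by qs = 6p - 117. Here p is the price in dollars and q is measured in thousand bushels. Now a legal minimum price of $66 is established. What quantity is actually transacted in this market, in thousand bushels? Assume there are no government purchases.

Setting quantity demanded equal to quantity supplied, 572 - 7p = 6p - 117, gives p* = 53 and q* = 201.
The floor of 66 is above the equilibrium price 53, so it binds.
At p = 66: qd = 572 - 7·66 = 110 and qs = 6·66 - 117 = 279.
The quantity actually transacted is the short side, demand: 110.

110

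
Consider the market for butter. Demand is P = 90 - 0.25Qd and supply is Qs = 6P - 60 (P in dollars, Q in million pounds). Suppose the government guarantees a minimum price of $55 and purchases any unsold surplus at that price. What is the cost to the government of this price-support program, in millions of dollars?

7150

Rearranging demand gives Qd = 360 - 4P. Setting quantity demanded equal to quantity supplied, 360 - 4P = 6P - 60, gives P* = 42 and Q* = 192.
Because the floor (55) lies above the market-clearing price, it is binding.
At P = 55: Qd = 360 - 4·55 = 140 and Qs = 6·55 - 60 = 270.
Surplus = Qs - Qd = 130.
Government expenditure = surplus × support price = 130 × 55 = 7150.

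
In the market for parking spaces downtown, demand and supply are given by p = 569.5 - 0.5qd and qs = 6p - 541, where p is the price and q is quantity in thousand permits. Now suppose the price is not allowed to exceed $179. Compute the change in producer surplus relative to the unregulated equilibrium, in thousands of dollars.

-19406

Rearranging demand gives qd = 1139 - 2p. In a free market, 1139 - 2p = 6p - 541 gives the equilibrium p* = 210, q* = 719.
The ceiling of 179 is below the equilibrium price 210, so it binds.
At p = 179: qd = 1139 - 2·179 = 781 and qs = 6·179 - 541 = 533.
Producer surplus without the control is ½ · (210 - 541/6) · 719 = 516961/12.
With the ceiling, producers sell 533 units at 179, so PS = ½ · (179 - 541/6) · 533 = 284089/12.
Change in producer surplus = 284089/12 - 516961/12 = -19406.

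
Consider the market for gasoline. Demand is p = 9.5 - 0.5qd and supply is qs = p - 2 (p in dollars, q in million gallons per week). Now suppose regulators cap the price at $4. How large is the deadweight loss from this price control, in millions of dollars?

6.75

Rearranging demand gives qd = 19 - 2p. In a free market, 19 - 2p = p - 2 gives the equilibrium p* = 7, q* = 5.
Since 4 < 7, the ceiling is binding.
At p = 4: qd = 19 - 2·4 = 11 and qs = 4 - 2 = 2.
Quantity traded falls to 2. At q = 2 the demand price is (19 - 2)/2 = 8.5 and the supply price is 2 + 2 = 4.
Deadweight loss = ½ · (8.5 - 4) · (5 - 2) = ½ · 4.5 · 3 = 6.75.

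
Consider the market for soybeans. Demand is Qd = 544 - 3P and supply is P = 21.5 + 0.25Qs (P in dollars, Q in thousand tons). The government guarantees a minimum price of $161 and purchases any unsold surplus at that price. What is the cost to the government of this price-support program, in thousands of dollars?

Rearranging supply gives Qs = 4P - 86. Without the control the market clears where 544 - 3P = 4P - 86, i.e. P* = 90 and Q* = 274.
The floor of 161 is above the equilibrium price 90, so it binds.
At P = 161: Qd = 544 - 3·161 = 61 and Qs = 4·161 - 86 = 558.
Surplus = Qs - Qd = 497.
Government expenditure = surplus × support price = 497 × 161 = 80017.

80017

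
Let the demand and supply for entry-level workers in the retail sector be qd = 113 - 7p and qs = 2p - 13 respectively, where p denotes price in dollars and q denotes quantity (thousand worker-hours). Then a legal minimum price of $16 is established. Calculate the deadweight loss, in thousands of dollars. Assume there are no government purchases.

Equilibrium: 113 - 7p = 2p - 13, so 126 = 9p and p* = 14, q* = 15.
The floor of 16 is above the equilibrium price 14, so it binds.
At p = 16: qd = 113 - 7·16 = 1 and qs = 2·16 - 13 = 19.
Quantity traded falls to 1. At q = 1 the demand price is (113 - 1)/7 = 16 and the supply price is (13 + 1)/2 = 7.
Deadweight loss = ½ · (16 - 7) · (15 - 1) = ½ · 9 · 14 = 63.

63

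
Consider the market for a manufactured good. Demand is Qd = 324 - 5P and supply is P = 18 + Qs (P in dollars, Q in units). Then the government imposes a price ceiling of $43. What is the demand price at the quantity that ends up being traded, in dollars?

Rearranging supply gives Qs = P - 18. In a free market, 324 - 5P = P - 18 gives the equilibrium P* = 57, Q* = 39.
Since 43 < 57, the ceiling is binding.
At P = 43: Qd = 324 - 5·43 = 109 and Qs = 43 - 18 = 25.
Only 25 units reach the market. On the demand curve, the marginal buyer's willingness to pay at Q = 25 is (324 - 25)/5 = 59.8.

59.8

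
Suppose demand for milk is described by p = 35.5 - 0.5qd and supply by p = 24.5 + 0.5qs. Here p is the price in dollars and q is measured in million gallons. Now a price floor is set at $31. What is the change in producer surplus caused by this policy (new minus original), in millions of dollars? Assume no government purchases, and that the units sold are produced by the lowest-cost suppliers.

8

Rearranging demand gives qd = 71 - 2p; rearranging supply gives qs = 2p - 49. Equilibrium: 71 - 2p = 2p - 49, so 120 = 4p and p* = 30, q* = 11.
Since 31 > 30, the floor is binding.
At p = 31: qd = 71 - 2·31 = 9 and qs = 2·31 - 49 = 13.
Producer surplus without the control is ½ · (30 - 24.5) · 11 = 30.25.
With the floor, 9 units are sold at 31. The supply price at q = 9 is 29, so PS = ½ · [(31 - 24.5) + (31 - 29)] · 9 = 38.25.
Change in producer surplus = 38.25 - 30.25 = 8.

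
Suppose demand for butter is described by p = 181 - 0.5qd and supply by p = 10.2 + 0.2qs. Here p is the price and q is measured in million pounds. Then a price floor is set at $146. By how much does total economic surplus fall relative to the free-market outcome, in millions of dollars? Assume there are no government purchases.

Rearranging demand gives qd = 362 - 2p; rearranging supply gives qs = 5p - 51. Equilibrium: 362 - 2p = 5p - 51, so 413 = 7p and p* = 59, q* = 244.
The floor of 146 is above the equilibrium price 59, so it binds.
At p = 146: qd = 362 - 2·146 = 70 and qs = 5·146 - 51 = 679.
Quantity traded falls to 70. At q = 70 the demand price is (362 - 70)/2 = 146 and the supply price is (51 + 70)/5 = 24.2.
Deadweight loss = ½ · (146 - 24.2) · (244 - 70) = ½ · 121.8 · 174 = 10596.6.

10596.6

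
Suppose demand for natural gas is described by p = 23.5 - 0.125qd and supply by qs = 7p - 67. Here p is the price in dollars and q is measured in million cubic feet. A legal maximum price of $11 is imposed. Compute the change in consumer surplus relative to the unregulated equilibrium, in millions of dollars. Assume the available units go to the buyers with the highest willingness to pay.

Rearranging demand gives qd = 188 - 8p. Equilibrium: 188 - 8p = 7p - 67, so 255 = 15p and p* = 17, q* = 52.
Since 11 < 17, the ceiling is binding.
At p = 11: qd = 188 - 8·11 = 100 and qs = 7·11 - 67 = 10.
Consumer surplus without the control is ½ · (23.5 - 17) · 52 = 169.
With the ceiling, 10 units are sold at 11 (assume they go to the highest-value buyers). The demand price at q = 10 is 22.25, so CS = ½ · [(23.5 - 11) + (22.25 - 11)] · 10 = 118.75.
Change in consumer surplus = 118.75 - 169 = -50.25.

-50.25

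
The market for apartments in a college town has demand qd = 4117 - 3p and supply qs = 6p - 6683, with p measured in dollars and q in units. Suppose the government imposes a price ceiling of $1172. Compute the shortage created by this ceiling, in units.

Without the control the market clears where 4117 - 3p = 6p - 6683, i.e. p* = 1200 and q* = 517.
Because the ceiling (1172) lies below the market-clearing price, it is binding.
At p = 1172: qd = 4117 - 3·1172 = 601 and qs = 6·1172 - 6683 = 349.
Shortage = qd - qs = 601 - 349 = 252.

252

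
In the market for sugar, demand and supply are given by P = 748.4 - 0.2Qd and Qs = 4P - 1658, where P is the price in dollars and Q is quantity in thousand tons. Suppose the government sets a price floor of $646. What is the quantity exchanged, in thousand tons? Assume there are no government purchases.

512

Rearranging demand gives Qd = 3742 - 5P. Without the control the market clears where 3742 - 5P = 4P - 1658, i.e. P* = 600 and Q* = 742.
Because the floor (646) lies above the market-clearing price, it is binding.
At P = 646: Qd = 3742 - 5·646 = 512 and Qs = 4·646 - 1658 = 926.
The quantity actually transacted is the short side, demand: 512.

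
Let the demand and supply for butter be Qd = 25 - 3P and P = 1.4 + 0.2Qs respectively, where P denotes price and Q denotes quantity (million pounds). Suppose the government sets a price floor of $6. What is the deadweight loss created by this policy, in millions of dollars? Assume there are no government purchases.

Rearranging supply gives Qs = 5P - 7. Without the control the market clears where 25 - 3P = 5P - 7, i.e. P* = 4 and Q* = 13.
Because the floor (6) lies above the market-clearing price, it is binding.
At P = 6: Qd = 25 - 3·6 = 7 and Qs = 5·6 - 7 = 23.
Quantity traded falls to 7. At Q = 7 the demand price is (25 - 7)/3 = 6 and the supply price is (7 + 7)/5 = 2.8.
Deadweight loss = ½ · (6 - 2.8) · (13 - 7) = ½ · 3.2 · 6 = 9.6.

9.6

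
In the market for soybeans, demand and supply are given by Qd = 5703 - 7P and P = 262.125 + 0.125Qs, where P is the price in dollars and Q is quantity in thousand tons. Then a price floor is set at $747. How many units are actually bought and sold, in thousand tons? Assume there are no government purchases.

474

Rearranging supply gives Qs = 8P - 2097. Without the control the market clears where 5703 - 7P = 8P - 2097, i.e. P* = 520 and Q* = 2063.
Because the floor (747) lies above the market-clearing price, it is binding.
At P = 747: Qd = 5703 - 7·747 = 474 and Qs = 8·747 - 2097 = 3879.
The quantity actually transacted is the short side, demand: 474.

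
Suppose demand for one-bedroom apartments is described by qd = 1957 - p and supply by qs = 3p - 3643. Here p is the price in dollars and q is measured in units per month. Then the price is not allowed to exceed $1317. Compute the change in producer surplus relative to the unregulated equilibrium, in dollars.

-35897.5

Without the control the market clears where 1957 - p = 3p - 3643, i.e. p* = 1400 and q* = 557.
The ceiling of 1317 is below the equilibrium price 1400, so it binds.
At p = 1317: qd = 1957 - 1317 = 640 and qs = 3·1317 - 3643 = 308.
Producer surplus without the control is ½ · (1400 - 3643/3) · 557 = 310249/6.
With the ceiling, producers sell 308 units at 1317, so PS = ½ · (1317 - 3643/3) · 308 = 47432/3.
Change in producer surplus = 47432/3 - 310249/6 = -35897.5.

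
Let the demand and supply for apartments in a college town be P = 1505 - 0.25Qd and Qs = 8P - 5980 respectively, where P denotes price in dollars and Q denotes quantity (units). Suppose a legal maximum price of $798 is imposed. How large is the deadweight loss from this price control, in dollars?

489648

Rearranging demand gives Qd = 6020 - 4P. Without the control the market clears where 6020 - 4P = 8P - 5980, i.e. P* = 1000 and Q* = 2020.
The ceiling of 798 is below the equilibrium price 1000, so it binds.
At P = 798: Qd = 6020 - 4·798 = 2828 and Qs = 8·798 - 5980 = 404.
Quantity traded falls to 404. At Q = 404 the demand price is (6020 - 404)/4 = 1404 and the supply price is (5980 + 404)/8 = 798.
Deadweight loss = ½ · (1404 - 798) · (2020 - 404) = ½ · 606 · 1616 = 489648.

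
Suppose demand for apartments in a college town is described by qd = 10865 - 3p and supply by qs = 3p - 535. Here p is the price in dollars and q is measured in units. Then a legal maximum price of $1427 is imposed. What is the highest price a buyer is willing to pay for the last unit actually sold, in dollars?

2373

In a free market, 10865 - 3p = 3p - 535 gives the equilibrium p* = 1900, q* = 5165.
Since 1427 < 1900, the ceiling is binding.
At p = 1427: qd = 10865 - 3·1427 = 6584 and qs = 3·1427 - 535 = 3746.
Only 3746 units reach the market. On the demand curve, the marginal buyer's willingness to pay at q = 3746 is (10865 - 3746)/3 = 2373.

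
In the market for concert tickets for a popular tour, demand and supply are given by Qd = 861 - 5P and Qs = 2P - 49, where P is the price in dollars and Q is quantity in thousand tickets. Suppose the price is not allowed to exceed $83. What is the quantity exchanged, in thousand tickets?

117

Equilibrium: 861 - 5P = 2P - 49, so 910 = 7P and P* = 130, Q* = 211.
The ceiling of 83 is below the equilibrium price 130, so it binds.
At P = 83: Qd = 861 - 5·83 = 446 and Qs = 2·83 - 49 = 117.
The quantity actually transacted is the short side, supply: 117.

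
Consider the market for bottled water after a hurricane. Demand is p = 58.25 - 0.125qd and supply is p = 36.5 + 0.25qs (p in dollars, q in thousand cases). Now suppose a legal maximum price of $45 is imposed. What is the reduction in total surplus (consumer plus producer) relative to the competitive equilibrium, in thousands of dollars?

Rearranging demand gives qd = 466 - 8p; rearranging supply gives qs = 4p - 146. Equilibrium: 466 - 8p = 4p - 146, so 612 = 12p and p* = 51, q* = 58.
Because the ceiling (45) lies below the market-clearing price, it is binding.
At p = 45: qd = 466 - 8·45 = 106 and qs = 4·45 - 146 = 34.
Quantity traded falls to 34. At q = 34 the demand price is (466 - 34)/8 = 54 and the supply price is (146 + 34)/4 = 45.
Deadweight loss = ½ · (54 - 45) · (58 - 34) = ½ · 9 · 24 = 108.

108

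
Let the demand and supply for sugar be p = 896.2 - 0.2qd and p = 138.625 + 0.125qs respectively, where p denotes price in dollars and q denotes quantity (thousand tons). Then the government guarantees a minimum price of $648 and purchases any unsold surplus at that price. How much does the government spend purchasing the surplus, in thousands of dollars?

Rearranging demand gives qd = 4481 - 5p; rearranging supply gives qs = 8p - 1109. Equilibrium: 4481 - 5p = 8p - 1109, so 5590 = 13p and p* = 430, q* = 2331.
Since 648 > 430, the floor is binding.
At p = 648: qd = 4481 - 5·648 = 1241 and qs = 8·648 - 1109 = 4075.
Surplus = qs - qd = 2834.
Government expenditure = surplus × support price = 2834 × 648 = 1836432.

1836432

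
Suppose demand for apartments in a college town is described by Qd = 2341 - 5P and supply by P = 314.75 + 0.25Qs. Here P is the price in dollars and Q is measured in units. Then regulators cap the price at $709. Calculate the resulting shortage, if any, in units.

0

Rearranging supply gives Qs = 4P - 1259. In a free market, 2341 - 5P = 4P - 1259 gives the equilibrium P* = 400, Q* = 341.
The ceiling of 709 is above the equilibrium price 400, so it is not binding; the market clears at P* = 400, Q* = 341.
Since the control does not bind, there is no shortage.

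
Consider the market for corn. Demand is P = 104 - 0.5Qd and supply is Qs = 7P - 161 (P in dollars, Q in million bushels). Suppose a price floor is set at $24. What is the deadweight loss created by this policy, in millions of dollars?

Rearranging demand gives Qd = 208 - 2P. Setting quantity demanded equal to quantity supplied, 208 - 2P = 7P - 161, gives P* = 41 and Q* = 126.
The floor of 24 is below the equilibrium price 41, so it is not binding; the market clears at P* = 41, Q* = 126.
Since the control does not bind, no trades are prevented and deadweight loss is zero.

0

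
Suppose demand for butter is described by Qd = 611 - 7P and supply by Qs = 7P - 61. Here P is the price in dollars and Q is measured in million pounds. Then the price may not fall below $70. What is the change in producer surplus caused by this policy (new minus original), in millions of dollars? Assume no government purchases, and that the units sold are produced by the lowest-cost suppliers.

968

Without the control the market clears where 611 - 7P = 7P - 61, i.e. P* = 48 and Q* = 275.
Because the floor (70) lies above the market-clearing price, it is binding.
At P = 70: Qd = 611 - 7·70 = 121 and Qs = 7·70 - 61 = 429.
Producer surplus without the control is ½ · (48 - 61/7) · 275 = 75625/14.
With the floor, 121 units are sold at 70. The supply price at Q = 121 is 26, so PS = ½ · [(70 - 61/7) + (70 - 26)] · 121 = 89177/14.
Change in producer surplus = 89177/14 - 75625/14 = 968.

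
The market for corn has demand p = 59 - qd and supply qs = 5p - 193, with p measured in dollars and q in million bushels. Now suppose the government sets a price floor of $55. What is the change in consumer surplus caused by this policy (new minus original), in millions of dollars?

-136.5

Rearranging demand gives qd = 59 - p. In a free market, 59 - p = 5p - 193 gives the equilibrium p* = 42, q* = 17.
Because the floor (55) lies above the market-clearing price, it is binding.
At p = 55: qd = 59 - 55 = 4 and qs = 5·55 - 193 = 82.
Consumer surplus without the control is ½ · (59 - 42) · 17 = 144.5.
With the floor, consumers buy 4 units at 55, so CS = ½ · (59 - 55) · 4 = 8.
Change in consumer surplus = 8 - 144.5 = -136.5.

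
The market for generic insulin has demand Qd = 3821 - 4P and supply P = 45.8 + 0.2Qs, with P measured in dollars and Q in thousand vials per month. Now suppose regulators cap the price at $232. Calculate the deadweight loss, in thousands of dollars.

267322.5

Rearranging supply gives Qs = 5P - 229. Setting quantity demanded equal to quantity supplied, 3821 - 4P = 5P - 229, gives P* = 450 and Q* = 2021.
Since 232 < 450, the ceiling is binding.
At P = 232: Qd = 3821 - 4·232 = 2893 and Qs = 5·232 - 229 = 931.
Quantity traded falls to 931. At Q = 931 the demand price is (3821 - 931)/4 = 722.5 and the supply price is (229 + 931)/5 = 232.
Deadweight loss = ½ · (722.5 - 232) · (2021 - 931) = ½ · 490.5 · 1090 = 267322.5.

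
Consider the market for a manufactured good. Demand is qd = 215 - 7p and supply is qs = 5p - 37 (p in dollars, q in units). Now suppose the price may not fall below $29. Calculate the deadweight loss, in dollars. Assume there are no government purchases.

Without the control the market clears where 215 - 7p = 5p - 37, i.e. p* = 21 and q* = 68.
Because the floor (29) lies above the market-clearing price, it is binding.
At p = 29: qd = 215 - 7·29 = 12 and qs = 5·29 - 37 = 108.
Quantity traded falls to 12. At q = 12 the demand price is (215 - 12)/7 = 29 and the supply price is (37 + 12)/5 = 9.8.
Deadweight loss = ½ · (29 - 9.8) · (68 - 12) = ½ · 19.2 · 56 = 537.6.

537.6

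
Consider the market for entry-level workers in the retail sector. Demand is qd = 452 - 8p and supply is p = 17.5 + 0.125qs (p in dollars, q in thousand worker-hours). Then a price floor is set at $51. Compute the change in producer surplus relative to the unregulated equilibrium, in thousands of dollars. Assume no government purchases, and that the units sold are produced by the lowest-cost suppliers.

Rearranging supply gives qs = 8p - 140. Without the control the market clears where 452 - 8p = 8p - 140, i.e. p* = 37 and q* = 156.
Because the floor (51) lies above the market-clearing price, it is binding.
At p = 51: qd = 452 - 8·51 = 44 and qs = 8·51 - 140 = 268.
Producer surplus without the control is ½ · (37 - 17.5) · 156 = 1521.
With the floor, 44 units are sold at 51. The supply price at q = 44 is 23, so PS = ½ · [(51 - 17.5) + (51 - 23)] · 44 = 1353.
Change in producer surplus = 1353 - 1521 = -168.

-168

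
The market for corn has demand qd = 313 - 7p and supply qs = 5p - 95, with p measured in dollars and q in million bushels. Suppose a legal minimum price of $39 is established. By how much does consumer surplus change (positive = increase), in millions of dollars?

Without the control the market clears where 313 - 7p = 5p - 95, i.e. p* = 34 and q* = 75.
Because the floor (39) lies above the market-clearing price, it is binding.
At p = 39: qd = 313 - 7·39 = 40 and qs = 5·39 - 95 = 100.
Consumer surplus without the control is ½ · (313/7 - 34) · 75 = 5625/14.
With the floor, consumers buy 40 units at 39, so CS = ½ · (313/7 - 39) · 40 = 800/7.
Change in consumer surplus = 800/7 - 5625/14 = -287.5.

-287.5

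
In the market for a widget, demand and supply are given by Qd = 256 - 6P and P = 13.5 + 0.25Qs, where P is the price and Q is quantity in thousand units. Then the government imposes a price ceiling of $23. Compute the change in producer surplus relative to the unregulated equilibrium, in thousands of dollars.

Rearranging supply gives Qs = 4P - 54. Setting quantity demanded equal to quantity supplied, 256 - 6P = 4P - 54, gives P* = 31 and Q* = 70.
The ceiling of 23 is below the equilibrium price 31, so it binds.
At P = 23: Qd = 256 - 6·23 = 118 and Qs = 4·23 - 54 = 38.
Producer surplus without the control is ½ · (31 - 13.5) · 70 = 612.5.
With the ceiling, producers sell 38 units at 23, so PS = ½ · (23 - 13.5) · 38 = 180.5.
Change in producer surplus = 180.5 - 612.5 = -432.

-432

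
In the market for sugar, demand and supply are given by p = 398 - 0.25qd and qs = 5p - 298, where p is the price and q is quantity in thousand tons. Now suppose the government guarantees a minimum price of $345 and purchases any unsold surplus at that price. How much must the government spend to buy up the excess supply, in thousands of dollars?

419175

Rearranging demand gives qd = 1592 - 4p. Without the control the market clears where 1592 - 4p = 5p - 298, i.e. p* = 210 and q* = 752.
Because the floor (345) lies above the market-clearing price, it is binding.
At p = 345: qd = 1592 - 4·345 = 212 and qs = 5·345 - 298 = 1427.
Surplus = qs - qd = 1215.
Government expenditure = surplus × support price = 1215 × 345 = 419175.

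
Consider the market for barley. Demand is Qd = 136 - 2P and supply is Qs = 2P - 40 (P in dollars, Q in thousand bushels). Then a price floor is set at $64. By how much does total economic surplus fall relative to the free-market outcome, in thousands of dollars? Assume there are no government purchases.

800

Setting quantity demanded equal to quantity supplied, 136 - 2P = 2P - 40, gives P* = 44 and Q* = 48.
The floor of 64 is above the equilibrium price 44, so it binds.
At P = 64: Qd = 136 - 2·64 = 8 and Qs = 2·64 - 40 = 88.
Quantity traded falls to 8. At Q = 8 the demand price is (136 - 8)/2 = 64 and the supply price is (40 + 8)/2 = 24.
Deadweight loss = ½ · (64 - 24) · (48 - 8) = ½ · 40 · 40 = 800.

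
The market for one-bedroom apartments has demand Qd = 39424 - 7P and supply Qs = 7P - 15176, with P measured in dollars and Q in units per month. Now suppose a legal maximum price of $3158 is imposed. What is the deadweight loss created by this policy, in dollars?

3853948

In a free market, 39424 - 7P = 7P - 15176 gives the equilibrium P* = 3900, Q* = 12124.
Since 3158 < 3900, the ceiling is binding.
At P = 3158: Qd = 39424 - 7·3158 = 17318 and Qs = 7·3158 - 15176 = 6930.
Quantity traded falls to 6930. At Q = 6930 the demand price is (39424 - 6930)/7 = 4642 and the supply price is (15176 + 6930)/7 = 3158.
Deadweight loss = ½ · (4642 - 3158) · (12124 - 6930) = ½ · 1484 · 5194 = 3853948.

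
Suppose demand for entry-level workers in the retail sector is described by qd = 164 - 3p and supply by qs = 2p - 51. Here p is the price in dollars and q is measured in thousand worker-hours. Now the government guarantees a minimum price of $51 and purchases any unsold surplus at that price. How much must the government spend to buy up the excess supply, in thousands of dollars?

In a free market, 164 - 3p = 2p - 51 gives the equilibrium p* = 43, q* = 35.
Since 51 > 43, the floor is binding.
At p = 51: qd = 164 - 3·51 = 11 and qs = 2·51 - 51 = 51.
Surplus = qs - qd = 40.
Government expenditure = surplus × support price = 40 × 51 = 2040.

2040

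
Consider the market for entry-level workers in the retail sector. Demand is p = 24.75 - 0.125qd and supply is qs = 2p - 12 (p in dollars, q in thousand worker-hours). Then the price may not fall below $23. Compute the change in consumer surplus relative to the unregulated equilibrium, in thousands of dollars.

Rearranging demand gives qd = 198 - 8p. Without the control the market clears where 198 - 8p = 2p - 12, i.e. p* = 21 and q* = 30.
Since 23 > 21, the floor is binding.
At p = 23: qd = 198 - 8·23 = 14 and qs = 2·23 - 12 = 34.
Consumer surplus without the control is ½ · (24.75 - 21) · 30 = 56.25.
With the floor, consumers buy 14 units at 23, so CS = ½ · (24.75 - 23) · 14 = 12.25.
Change in consumer surplus = 12.25 - 56.25 = -44.

-44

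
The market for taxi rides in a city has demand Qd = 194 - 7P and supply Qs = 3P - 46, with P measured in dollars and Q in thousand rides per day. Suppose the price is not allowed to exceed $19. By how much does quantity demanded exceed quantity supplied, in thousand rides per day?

Without the control the market clears where 194 - 7P = 3P - 46, i.e. P* = 24 and Q* = 26.
Since 19 < 24, the ceiling is binding.
At P = 19: Qd = 194 - 7·19 = 61 and Qs = 3·19 - 46 = 11.
Shortage = Qd - Qs = 61 - 11 = 50.

50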